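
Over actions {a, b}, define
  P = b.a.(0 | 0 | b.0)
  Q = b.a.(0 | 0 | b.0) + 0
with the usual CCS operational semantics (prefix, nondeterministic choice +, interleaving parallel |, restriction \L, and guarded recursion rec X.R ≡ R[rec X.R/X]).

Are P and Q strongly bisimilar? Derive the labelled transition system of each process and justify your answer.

P ~ Q

LTS(P): 4 reachable states
  u0 = b.a.(0 | 0 | b.0) ⊢ -b-> u1
  u1 = a.(0 | 0 | b.0) ⊢ -a-> u2
  u2 = 0 | 0 | b.0 ⊢ -b-> u3
  u3 = 0 | 0 | 0 ⊢ deadlocked
LTS(Q): 4 reachable states
  v0 = b.a.(0 | 0 | b.0) + 0 ⊢ -b-> v1
  v1 = a.(0 | 0 | b.0) ⊢ -a-> v2
  v2 = 0 | 0 | b.0 ⊢ -b-> v3
  v3 = 0 | 0 | 0 ⊢ deadlocked
Coarsest stable partition (strong bisimilarity classes):
  B0 = {u0, v0}
  B1 = {u1, v1}
  B2 = {u2, v2}
  B3 = {u3, v3}
u0 ∈ B0, v0 ∈ B0 → same block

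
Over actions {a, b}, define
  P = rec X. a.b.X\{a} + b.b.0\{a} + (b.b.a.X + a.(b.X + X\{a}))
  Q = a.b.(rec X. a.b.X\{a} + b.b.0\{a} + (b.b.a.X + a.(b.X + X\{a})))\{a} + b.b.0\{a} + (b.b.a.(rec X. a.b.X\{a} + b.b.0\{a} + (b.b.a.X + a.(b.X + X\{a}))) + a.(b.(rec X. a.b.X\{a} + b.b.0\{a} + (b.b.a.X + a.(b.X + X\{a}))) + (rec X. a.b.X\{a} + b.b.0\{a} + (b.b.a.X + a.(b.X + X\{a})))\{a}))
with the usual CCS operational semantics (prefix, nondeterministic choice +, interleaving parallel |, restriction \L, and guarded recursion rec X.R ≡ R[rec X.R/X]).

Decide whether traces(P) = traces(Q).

YES

LTS(P): 12 reachable states
  m0 = rec X. a.b.X\{a} + b.b.0\{a} + (b.b.a.X + a.(b.X + X\{a})) | —a→ m1, —a→ m2, —b→ m3, —b→ m4
  m1 = b.(rec X. a.b.X\{a} + b.b.0\{a} + (b.b.a.X + a.(b.X + X\{a}))) + (rec X. a.b.X\{a} + b.b.0\{a} + (b.b.a.X + a.(b.X + X\{a})))\{a} | —b→ m0, —b→ m5, —b→ m6
  m2 = b.(rec X. a.b.X\{a} + b.b.0\{a} + (b.b.a.X + a.(b.X + X\{a})))\{a} | —b→ m7
  m3 = b.0\{a} | —b→ m8
  m4 = b.a.(rec X. a.b.X\{a} + b.b.0\{a} + (b.b.a.X + a.(b.X + X\{a}))) | —b→ m9
  m5 = (b.0\{a})\{a} | —b→ m10
  m6 = (b.a.(rec X. a.b.X\{a} + b.b.0\{a} + (b.b.a.X + a.(b.X + X\{a}))))\{a} | —b→ m11
  m7 = (rec X. a.b.X\{a} + b.b.0\{a} + (b.b.a.X + a.(b.X + X\{a})))\{a} | —b→ m5, —b→ m6
  m8 = 0\{a} | ·
  m9 = a.(rec X. a.b.X\{a} + b.b.0\{a} + (b.b.a.X + a.(b.X + X\{a}))) | —a→ m0
  m10 = 0\{a}\{a} | ·
  m11 = (a.(rec X. a.b.X\{a} + b.b.0\{a} + (b.b.a.X + a.(b.X + X\{a}))))\{a} | ·
LTS(Q): 13 reachable states
  n0 = a.b.(rec X. a.b.X\{a} + b.b.0\{a} + (b.b.a.X + a.(b.X + X\{a})))\{a} + b.b.0\{a} + (b.b.a.(rec X. a.b.X\{a} + b.b.0\{a} + (b.b.a.X + a.(b.X + X\{a}))) + a.(b.(rec X. a.b.X\{a} + b.b.0\{a} + (b.b.a.X + a.(b.X + X\{a}))) + (rec X. a.b.X\{a} + b.b.0\{a} + (b.b.a.X + a.(b.X + X\{a})))\{a})) | —a→ n1, —a→ n2, —b→ n3, —b→ n4
  n1 = b.(rec X. a.b.X\{a} + b.b.0\{a} + (b.b.a.X + a.(b.X + X\{a}))) + (rec X. a.b.X\{a} + b.b.0\{a} + (b.b.a.X + a.(b.X + X\{a})))\{a} | —b→ n5, —b→ n6, —b→ n7
  n2 = b.(rec X. a.b.X\{a} + b.b.0\{a} + (b.b.a.X + a.(b.X + X\{a})))\{a} | —b→ n8
  n3 = b.0\{a} | —b→ n9
  n4 = b.a.(rec X. a.b.X\{a} + b.b.0\{a} + (b.b.a.X + a.(b.X + X\{a}))) | —b→ n10
  n5 = (b.0\{a})\{a} | —b→ n11
  n6 = (b.a.(rec X. a.b.X\{a} + b.b.0\{a} + (b.b.a.X + a.(b.X + X\{a}))))\{a} | —b→ n12
  n7 = rec X. a.b.X\{a} + b.b.0\{a} + (b.b.a.X + a.(b.X + X\{a})) | —a→ n1, —a→ n2, —b→ n3, —b→ n4
  n8 = (rec X. a.b.X\{a} + b.b.0\{a} + (b.b.a.X + a.(b.X + X\{a})))\{a} | —b→ n5, —b→ n6
  n9 = 0\{a} | ·
  n10 = a.(rec X. a.b.X\{a} + b.b.0\{a} + (b.b.a.X + a.(b.X + X\{a}))) | —a→ n7
  n11 = 0\{a}\{a} | ·
  n12 = (a.(rec X. a.b.X\{a} + b.b.0\{a} + (b.b.a.X + a.(b.X + X\{a}))))\{a} | ·
Bisimilarity quotient blocks:
  B0 = {m0, n0, n7}
  B1 = {m1, n1}
  B2 = {m3, m5, m6, n3, n5, n6}
  B3 = {m10, m11, m8, n11, n12, n9}
  B4 = {m4, n4}
  B5 = {m9, n10}
  B6 = {m2, n2}
  B7 = {m7, n8}
m0 ∈ B0, n0 ∈ B0 → same block
Bisimilar ⇒ trace-equivalent.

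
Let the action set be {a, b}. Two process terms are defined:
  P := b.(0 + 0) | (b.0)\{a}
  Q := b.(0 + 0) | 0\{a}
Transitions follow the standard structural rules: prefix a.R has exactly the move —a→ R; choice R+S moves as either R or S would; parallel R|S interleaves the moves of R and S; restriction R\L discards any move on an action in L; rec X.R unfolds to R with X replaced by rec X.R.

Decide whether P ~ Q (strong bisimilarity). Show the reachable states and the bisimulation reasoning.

NO

Reachable graph of P (4 states):
  m0 = b.(0 + 0) | (b.0)\{a} :: ··b··> m1, ··b··> m2
  m1 = (0 + 0) | (b.0)\{a} :: ··b··> m3
  m2 = b.(0 + 0) | 0\{a} :: ··b··> m3
  m3 = (0 + 0) | 0\{a} :: stopped
Reachable graph of Q (2 states):
  n0 = b.(0 + 0) | 0\{a} :: ··b··> n1
  n1 = (0 + 0) | 0\{a} :: stopped
Coarsest stable partition (strong bisimilarity classes):
  B0 = {m0}
  B1 = {m1, m2, n0}
  B2 = {m3, n1}
m0 ∈ B0, n0 ∈ B1 → different blocks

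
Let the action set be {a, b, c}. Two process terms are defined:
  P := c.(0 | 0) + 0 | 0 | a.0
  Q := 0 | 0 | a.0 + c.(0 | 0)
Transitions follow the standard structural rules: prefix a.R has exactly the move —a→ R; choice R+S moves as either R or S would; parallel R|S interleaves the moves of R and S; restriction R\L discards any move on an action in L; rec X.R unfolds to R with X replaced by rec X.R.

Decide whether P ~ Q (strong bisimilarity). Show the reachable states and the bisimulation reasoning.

LTS(P): 3 reachable states
  s0 = c.(0 | 0) + 0 | 0 | a.0 | =a=> s1, =c=> s2
  s1 = 0 | 0 | 0 | deadlocked
  s2 = 0 | 0 | deadlocked
LTS(Q): 3 reachable states
  t0 = 0 | 0 | a.0 + c.(0 | 0) | =a=> t1, =c=> t2
  t1 = 0 | 0 | 0 | deadlocked
  t2 = 0 | 0 | deadlocked
Bisimilarity quotient blocks:
  B0 = {s0, t0}
  B1 = {s1, s2, t1, t2}
s0 ∈ B0, t0 ∈ B0 → same block

P ~ Q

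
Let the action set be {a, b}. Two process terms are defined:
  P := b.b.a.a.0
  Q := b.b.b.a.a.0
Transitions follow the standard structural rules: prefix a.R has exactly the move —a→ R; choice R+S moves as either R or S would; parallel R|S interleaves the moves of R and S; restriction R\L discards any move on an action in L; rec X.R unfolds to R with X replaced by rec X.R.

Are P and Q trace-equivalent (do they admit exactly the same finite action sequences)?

P's transition system — 5 states:
  p0 = b.b.a.a.0 | —b→ p1
  p1 = b.a.a.0 | —b→ p2
  p2 = a.a.0 | —a→ p3
  p3 = a.0 | —a→ p4
  p4 = 0 | ∅
Q's transition system — 6 states:
  q0 = b.b.b.a.a.0 | —b→ q1
  q1 = b.b.a.a.0 | —b→ q2
  q2 = b.a.a.0 | —b→ q3
  q3 = a.a.0 | —a→ q4
  q4 = a.0 | —a→ q5
  q5 = 0 | ∅
Trace ⟨bba⟩ through P, begin at {p0}:
  after b @ step 1: {p1}
  after b @ step 2: {p2}
  after a @ step 3: {p3}
  ✓ P
Trace ⟨bba⟩ through Q, begin at {q0}:
  after b @ step 1: {q1}
  after b @ step 2: {q2}
  after a @ step 3: ∅ (Q stuck)

trace-distinct — witness ⟨bba⟩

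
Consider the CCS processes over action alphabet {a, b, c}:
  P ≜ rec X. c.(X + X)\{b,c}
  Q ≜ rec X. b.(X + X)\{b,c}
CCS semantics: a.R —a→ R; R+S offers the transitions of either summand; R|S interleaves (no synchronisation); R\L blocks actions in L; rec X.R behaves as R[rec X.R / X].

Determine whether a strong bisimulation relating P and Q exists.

LTS(P): 2 reachable states
  p0 = rec X. c.(X + X)\{b,c} ⊢ =c=> p1
  p1 = ((rec X. c.(X + X)\{b,c}) + (rec X. c.(X + X)\{b,c}))\{b,c} ⊢ deadlocked
LTS(Q): 2 reachable states
  q0 = rec X. b.(X + X)\{b,c} ⊢ =b=> q1
  q1 = ((rec X. b.(X + X)\{b,c}) + (rec X. b.(X + X)\{b,c}))\{b,c} ⊢ deadlocked
Partition-refinement fixed point:
  B0 = {p0}
  B1 = {p1, q1}
  B2 = {q0}
p0 ∈ B0, q0 ∈ B2 → different blocks

P ≁ Q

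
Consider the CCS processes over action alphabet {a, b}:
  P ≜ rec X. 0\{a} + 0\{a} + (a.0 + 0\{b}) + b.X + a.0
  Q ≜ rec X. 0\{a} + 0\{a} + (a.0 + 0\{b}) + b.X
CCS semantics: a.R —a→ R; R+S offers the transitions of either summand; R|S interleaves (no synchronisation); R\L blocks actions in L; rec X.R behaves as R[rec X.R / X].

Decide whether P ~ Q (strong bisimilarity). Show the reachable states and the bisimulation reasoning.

bisimilar

P's transition system — 2 states:
  s0 = rec X. 0\{a} + 0\{a} + (a.0 + 0\{b}) + b.X + a.0 ⊢ ··a··> s1, ··b··> s0
  s1 = 0 ⊢ stopped
Q's transition system — 2 states:
  t0 = rec X. 0\{a} + 0\{a} + (a.0 + 0\{b}) + b.X ⊢ ··a··> t1, ··b··> t0
  t1 = 0 ⊢ stopped
Bisimilarity quotient blocks:
  B0 = {s0, t0}
  B1 = {s1, t1}
s0 ∈ B0, t0 ∈ B0 → same block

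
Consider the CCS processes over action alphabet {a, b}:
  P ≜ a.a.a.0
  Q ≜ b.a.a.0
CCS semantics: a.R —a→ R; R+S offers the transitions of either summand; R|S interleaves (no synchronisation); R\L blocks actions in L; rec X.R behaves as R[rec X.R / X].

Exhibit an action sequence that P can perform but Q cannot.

a

Reachable graph of P (4 states):
  s0 = a.a.a.0 → ··a··> s1
  s1 = a.a.0 → ··a··> s2
  s2 = a.0 → ··a··> s3
  s3 = 0 → ·
Reachable graph of Q (4 states):
  t0 = b.a.a.0 → ··b··> t1
  t1 = a.a.0 → ··a··> t2
  t2 = a.0 → ··a··> t3
  t3 = 0 → ·
Executing a from P (initial set {s0}):
  [1] a ⇒ {s1}
  — P admits the full trace.
Executing a from Q (initial set {t0}):
  [1] a ⇒ ∅ (Q stuck)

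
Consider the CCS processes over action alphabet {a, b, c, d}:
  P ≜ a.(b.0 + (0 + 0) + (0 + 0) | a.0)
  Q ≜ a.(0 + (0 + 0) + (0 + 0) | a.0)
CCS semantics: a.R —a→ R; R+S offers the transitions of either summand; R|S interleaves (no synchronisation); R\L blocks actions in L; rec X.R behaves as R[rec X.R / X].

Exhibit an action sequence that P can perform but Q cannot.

Reachable graph of P (4 states):
  s0 = a.(b.0 + (0 + 0) + (0 + 0) | a.0) | -a-> s1
  s1 = b.0 + (0 + 0) + (0 + 0) | a.0 | -a-> s2, -b-> s3
  s2 = (0 + 0) | 0 | stopped
  s3 = 0 | stopped
Reachable graph of Q (3 states):
  t0 = a.(0 + (0 + 0) + (0 + 0) | a.0) | -a-> t1
  t1 = 0 + (0 + 0) + (0 + 0) | a.0 | -a-> t2
  t2 = (0 + 0) | 0 | stopped
Executing ab from P (initial set {s0}):
  step 1 (a): {s1}
  step 2 (b): {s3}
  P completes σ.
Executing ab from Q (initial set {t0}):
  step 1 (a): {t1}
  step 2 (b): no successor for Q

ab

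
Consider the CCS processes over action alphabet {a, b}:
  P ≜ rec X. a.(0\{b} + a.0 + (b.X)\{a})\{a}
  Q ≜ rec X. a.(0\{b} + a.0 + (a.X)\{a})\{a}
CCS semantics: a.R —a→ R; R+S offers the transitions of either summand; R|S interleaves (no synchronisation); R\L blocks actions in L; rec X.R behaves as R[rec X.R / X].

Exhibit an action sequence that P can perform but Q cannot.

Reachable graph of P (3 states):
  m0 = rec X. a.(0\{b} + a.0 + (b.X)\{a})\{a} | --a--▸ m1
  m1 = (0\{b} + a.0 + (b.(rec X. a.(0\{b} + a.0 + (b.X)\{a})\{a}))\{a})\{a} | --b--▸ m2
  m2 = (rec X. a.(0\{b} + a.0 + (b.X)\{a})\{a})\{a}\{a} | ∅
Reachable graph of Q (2 states):
  n0 = rec X. a.(0\{b} + a.0 + (a.X)\{a})\{a} | --a--▸ n1
  n1 = (0\{b} + a.0 + (a.(rec X. a.(0\{b} + a.0 + (a.X)\{a})\{a}))\{a})\{a} | ∅
Run σ = ⟨ab⟩ on P: start {m0}
  after a @ step 1: {m1}
  after b @ step 2: {m2}
  — P admits the full trace.
Run σ = ⟨ab⟩ on Q: start {n0}
  after a @ step 1: {n1}
  after b @ step 2: ∅ (Q stuck)

ab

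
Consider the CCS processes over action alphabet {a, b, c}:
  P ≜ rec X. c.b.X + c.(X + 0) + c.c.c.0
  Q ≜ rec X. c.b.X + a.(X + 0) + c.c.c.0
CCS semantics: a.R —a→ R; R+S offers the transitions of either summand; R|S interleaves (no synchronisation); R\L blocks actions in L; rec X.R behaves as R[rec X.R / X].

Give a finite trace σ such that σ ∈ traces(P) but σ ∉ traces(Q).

P's transition system — 6 states:
  p0 = rec X. c.b.X + c.(X + 0) + c.c.c.0 ⊢ --c--▸ p1, --c--▸ p2, --c--▸ p3
  p1 = (rec X. c.b.X + c.(X + 0) + c.c.c.0) + 0 ⊢ --c--▸ p1, --c--▸ p2, --c--▸ p3
  p2 = b.(rec X. c.b.X + c.(X + 0) + c.c.c.0) ⊢ --b--▸ p0
  p3 = c.c.0 ⊢ --c--▸ p4
  p4 = c.0 ⊢ --c--▸ p5
  p5 = 0 ⊢ (no moves)
Q's transition system — 6 states:
  q0 = rec X. c.b.X + a.(X + 0) + c.c.c.0 ⊢ --a--▸ q1, --c--▸ q2, --c--▸ q3
  q1 = (rec X. c.b.X + a.(X + 0) + c.c.c.0) + 0 ⊢ --a--▸ q1, --c--▸ q2, --c--▸ q3
  q2 = b.(rec X. c.b.X + a.(X + 0) + c.c.c.0) ⊢ --b--▸ q0
  q3 = c.c.0 ⊢ --c--▸ q4
  q4 = c.0 ⊢ --c--▸ q5
  q5 = 0 ⊢ (no moves)
Executing ccb from P (initial set {p0}):
  after c @ step 1: {p1, p2, p3}
  after c @ step 2: {p1, p2, p3, p4}
  after b @ step 3: {p0}
  P completes σ.
Executing ccb from Q (initial set {q0}):
  after c @ step 1: {q2, q3}
  after c @ step 2: {q4}
  after b @ step 3: ∅ (Q stuck)

ccb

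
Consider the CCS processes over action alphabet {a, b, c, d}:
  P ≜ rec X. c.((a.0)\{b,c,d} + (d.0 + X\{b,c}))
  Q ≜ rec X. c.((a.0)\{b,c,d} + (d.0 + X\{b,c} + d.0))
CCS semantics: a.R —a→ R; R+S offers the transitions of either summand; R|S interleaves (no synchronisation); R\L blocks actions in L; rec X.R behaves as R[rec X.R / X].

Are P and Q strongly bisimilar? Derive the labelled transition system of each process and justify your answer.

bisimilar

P's transition system — 4 states:
  s0 = rec X. c.((a.0)\{b,c,d} + (d.0 + X\{b,c})) :: ··c··> s1
  s1 = (a.0)\{b,c,d} + (d.0 + (rec X. c.((a.0)\{b,c,d} + (d.0 + X\{b,c})))\{b,c}) :: ··a··> s2, ··d··> s3
  s2 = 0\{b,c,d} :: deadlocked
  s3 = 0 :: deadlocked
Q's transition system — 4 states:
  t0 = rec X. c.((a.0)\{b,c,d} + (d.0 + X\{b,c} + d.0)) :: ··c··> t1
  t1 = (a.0)\{b,c,d} + (d.0 + (rec X. c.((a.0)\{b,c,d} + (d.0 + X\{b,c} + d.0)))\{b,c} + d.0) :: ··a··> t2, ··d··> t3
  t2 = 0\{b,c,d} :: deadlocked
  t3 = 0 :: deadlocked
Bisimilarity quotient blocks:
  B0 = {s0, t0}
  B1 = {s1, t1}
  B2 = {s2, s3, t2, t3}
s0 ∈ B0, t0 ∈ B0 → same block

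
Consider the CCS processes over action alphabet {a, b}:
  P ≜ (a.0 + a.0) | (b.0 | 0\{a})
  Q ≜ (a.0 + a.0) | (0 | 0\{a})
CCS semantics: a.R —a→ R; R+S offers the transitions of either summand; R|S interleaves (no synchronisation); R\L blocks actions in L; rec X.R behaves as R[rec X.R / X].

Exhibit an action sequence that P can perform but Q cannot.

b

Reachable graph of P (4 states):
  m0 = (a.0 + a.0) | (b.0 | 0\{a}) has moves —a→ m1, —b→ m2
  m1 = 0 | (b.0 | 0\{a}) has moves —b→ m3
  m2 = (a.0 + a.0) | (0 | 0\{a}) has moves —a→ m3
  m3 = 0 | (0 | 0\{a}) has moves ∅
Reachable graph of Q (2 states):
  n0 = (a.0 + a.0) | (0 | 0\{a}) has moves —a→ n1
  n1 = 0 | (0 | 0\{a}) has moves ∅
Trace ⟨b⟩ through P, begin at {m0}:
  after b @ step 1: {m2}
  — P admits the full trace.
Trace ⟨b⟩ through Q, begin at {n0}:
  after b @ step 1: no successor for Q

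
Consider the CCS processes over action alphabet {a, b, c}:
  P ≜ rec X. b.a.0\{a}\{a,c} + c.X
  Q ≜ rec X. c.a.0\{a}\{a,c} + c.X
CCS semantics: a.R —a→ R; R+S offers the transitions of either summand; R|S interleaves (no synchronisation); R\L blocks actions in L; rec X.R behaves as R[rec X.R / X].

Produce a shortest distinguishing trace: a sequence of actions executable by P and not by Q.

b

P's transition system — 3 states:
  p0 = rec X. b.a.0\{a}\{a,c} + c.X has moves --b--▸ p1, --c--▸ p0
  p1 = a.0\{a}\{a,c} has moves --a--▸ p2
  p2 = 0\{a}\{a,c} has moves stopped
Q's transition system — 3 states:
  q0 = rec X. c.a.0\{a}\{a,c} + c.X has moves --c--▸ q0, --c--▸ q1
  q1 = a.0\{a}\{a,c} has moves --a--▸ q2
  q2 = 0\{a}\{a,c} has moves stopped
Run σ = ⟨b⟩ on P: start {p0}
  after b @ step 1: {p1}
  — P admits the full trace.
Run σ = ⟨b⟩ on Q: start {q0}
  after b @ step 1: ∅ (Q stuck)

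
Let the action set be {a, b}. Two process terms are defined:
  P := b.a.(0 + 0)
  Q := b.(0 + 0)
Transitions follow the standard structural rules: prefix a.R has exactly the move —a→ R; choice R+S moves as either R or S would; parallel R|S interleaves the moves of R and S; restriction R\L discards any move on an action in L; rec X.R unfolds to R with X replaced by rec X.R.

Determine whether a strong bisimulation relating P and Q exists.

NO

LTS(P): 3 reachable states
  u0 = b.a.(0 + 0) → ··b··> u1
  u1 = a.(0 + 0) → ··a··> u2
  u2 = 0 + 0 → ·
LTS(Q): 2 reachable states
  v0 = b.(0 + 0) → ··b··> v1
  v1 = 0 + 0 → ·
Coarsest stable partition (strong bisimilarity classes):
  B0 = {u0}
  B1 = {u1}
  B2 = {u2, v1}
  B3 = {v0}
u0 ∈ B0, v0 ∈ B3 → different blocks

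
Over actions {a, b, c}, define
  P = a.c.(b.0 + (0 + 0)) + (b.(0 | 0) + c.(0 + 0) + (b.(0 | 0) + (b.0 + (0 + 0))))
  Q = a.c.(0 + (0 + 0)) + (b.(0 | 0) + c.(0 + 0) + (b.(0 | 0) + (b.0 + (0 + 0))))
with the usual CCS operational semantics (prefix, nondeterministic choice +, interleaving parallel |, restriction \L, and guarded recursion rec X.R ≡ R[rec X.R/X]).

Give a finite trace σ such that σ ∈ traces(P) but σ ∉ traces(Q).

LTS(P): 6 reachable states
  s0 = a.c.(b.0 + (0 + 0)) + (b.(0 | 0) + c.(0 + 0) + (b.(0 | 0) + (b.0 + (0 + 0)))) has moves --a--▸ s1, --b--▸ s2, --b--▸ s3, --c--▸ s4
  s1 = c.(b.0 + (0 + 0)) has moves --c--▸ s5
  s2 = 0 has moves (no moves)
  s3 = 0 | 0 has moves (no moves)
  s4 = 0 + 0 has moves (no moves)
  s5 = b.0 + (0 + 0) has moves --b--▸ s2
LTS(Q): 6 reachable states
  t0 = a.c.(0 + (0 + 0)) + (b.(0 | 0) + c.(0 + 0) + (b.(0 | 0) + (b.0 + (0 + 0)))) has moves --a--▸ t1, --b--▸ t2, --b--▸ t3, --c--▸ t4
  t1 = c.(0 + (0 + 0)) has moves --c--▸ t5
  t2 = 0 has moves (no moves)
  t3 = 0 | 0 has moves (no moves)
  t4 = 0 + 0 has moves (no moves)
  t5 = 0 + (0 + 0) has moves (no moves)
Run σ = ⟨acb⟩ on P: start {s0}
  after a @ step 1: {s1}
  after c @ step 2: {s5}
  after b @ step 3: {s2}
  P completes σ.
Run σ = ⟨acb⟩ on Q: start {t0}
  after a @ step 1: {t1}
  after c @ step 2: {t5}
  after b @ step 3: ∅ (Q stuck)

acb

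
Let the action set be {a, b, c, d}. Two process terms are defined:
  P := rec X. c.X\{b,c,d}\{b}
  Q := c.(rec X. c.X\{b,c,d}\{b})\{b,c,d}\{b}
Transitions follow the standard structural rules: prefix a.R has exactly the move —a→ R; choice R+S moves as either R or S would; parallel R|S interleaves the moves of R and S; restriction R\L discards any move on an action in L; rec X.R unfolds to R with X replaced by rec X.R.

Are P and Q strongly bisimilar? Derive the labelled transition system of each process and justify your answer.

bisimilar

Reachable graph of P (2 states):
  p0 = rec X. c.X\{b,c,d}\{b} :: —c→ p1
  p1 = (rec X. c.X\{b,c,d}\{b})\{b,c,d}\{b} :: ·
Reachable graph of Q (2 states):
  q0 = c.(rec X. c.X\{b,c,d}\{b})\{b,c,d}\{b} :: —c→ q1
  q1 = (rec X. c.X\{b,c,d}\{b})\{b,c,d}\{b} :: ·
Partition-refinement fixed point:
  B0 = {p0, q0}
  B1 = {p1, q1}
p0 ∈ B0, q0 ∈ B0 → same block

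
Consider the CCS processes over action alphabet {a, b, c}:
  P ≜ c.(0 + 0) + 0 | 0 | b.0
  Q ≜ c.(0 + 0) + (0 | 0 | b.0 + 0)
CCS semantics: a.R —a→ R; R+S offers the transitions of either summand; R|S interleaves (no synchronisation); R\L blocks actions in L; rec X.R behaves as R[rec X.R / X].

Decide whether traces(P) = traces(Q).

YES

Reachable graph of P (3 states):
  u0 = c.(0 + 0) + 0 | 0 | b.0 :: =b=> u1, =c=> u2
  u1 = 0 | 0 | 0 :: ·
  u2 = 0 + 0 :: ·
Reachable graph of Q (3 states):
  v0 = c.(0 + 0) + (0 | 0 | b.0 + 0) :: =b=> v1, =c=> v2
  v1 = 0 | 0 | 0 :: ·
  v2 = 0 + 0 :: ·
Coarsest stable partition (strong bisimilarity classes):
  B0 = {u0, v0}
  B1 = {u1, u2, v1, v2}
u0 ∈ B0, v0 ∈ B0 → same block
Bisimilar ⇒ trace-equivalent.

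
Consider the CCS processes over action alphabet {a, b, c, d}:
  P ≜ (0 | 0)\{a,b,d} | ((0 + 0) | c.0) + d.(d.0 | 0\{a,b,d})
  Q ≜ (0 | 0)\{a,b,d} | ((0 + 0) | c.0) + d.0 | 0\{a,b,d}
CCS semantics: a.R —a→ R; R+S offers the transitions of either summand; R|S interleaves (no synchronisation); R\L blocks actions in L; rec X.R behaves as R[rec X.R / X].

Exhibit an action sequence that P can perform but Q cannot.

LTS(P): 4 reachable states
  u0 = (0 | 0)\{a,b,d} | ((0 + 0) | c.0) + d.(d.0 | 0\{a,b,d}) → ··c··> u1, ··d··> u2
  u1 = (0 | 0)\{a,b,d} | ((0 + 0) | 0) → deadlocked
  u2 = d.0 | 0\{a,b,d} → ··d··> u3
  u3 = 0 | 0\{a,b,d} → deadlocked
LTS(Q): 3 reachable states
  v0 = (0 | 0)\{a,b,d} | ((0 + 0) | c.0) + d.0 | 0\{a,b,d} → ··c··> v1, ··d··> v2
  v1 = (0 | 0)\{a,b,d} | ((0 + 0) | 0) → deadlocked
  v2 = 0 | 0\{a,b,d} → deadlocked
Run σ = ⟨dd⟩ on P: start {u0}
  step 1 (d): {u2}
  step 2 (d): {u3}
  P completes σ.
Run σ = ⟨dd⟩ on Q: start {v0}
  step 1 (d): {v2}
  step 2 (d): ∅ (Q stuck)

dd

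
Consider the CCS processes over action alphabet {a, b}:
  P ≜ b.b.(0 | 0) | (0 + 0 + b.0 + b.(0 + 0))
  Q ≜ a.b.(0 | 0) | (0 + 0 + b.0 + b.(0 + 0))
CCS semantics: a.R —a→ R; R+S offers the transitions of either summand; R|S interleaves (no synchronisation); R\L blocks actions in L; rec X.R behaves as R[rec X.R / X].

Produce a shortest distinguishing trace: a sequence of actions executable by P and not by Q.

bb

P's transition system — 9 states:
  m0 = b.b.(0 | 0) | (0 + 0 + b.0 + b.(0 + 0)) has moves —b→ m1, —b→ m2, —b→ m3
  m1 = b.(0 | 0) | (0 + 0 + b.0 + b.(0 + 0)) has moves —b→ m4, —b→ m5, —b→ m6
  m2 = b.b.(0 | 0) | (0 + 0) has moves —b→ m5
  m3 = b.b.(0 | 0) | 0 has moves —b→ m6
  m4 = 0 | 0 | (0 + 0 + b.0 + b.(0 + 0)) has moves —b→ m7, —b→ m8
  m5 = b.(0 | 0) | (0 + 0) has moves —b→ m7
  m6 = b.(0 | 0) | 0 has moves —b→ m8
  m7 = 0 | 0 | (0 + 0) has moves ·
  m8 = 0 | 0 | 0 has moves ·
Q's transition system — 9 states:
  n0 = a.b.(0 | 0) | (0 + 0 + b.0 + b.(0 + 0)) has moves —a→ n1, —b→ n2, —b→ n3
  n1 = b.(0 | 0) | (0 + 0 + b.0 + b.(0 + 0)) has moves —b→ n4, —b→ n5, —b→ n6
  n2 = a.b.(0 | 0) | (0 + 0) has moves —a→ n5
  n3 = a.b.(0 | 0) | 0 has moves —a→ n6
  n4 = 0 | 0 | (0 + 0 + b.0 + b.(0 + 0)) has moves —b→ n7, —b→ n8
  n5 = b.(0 | 0) | (0 + 0) has moves —b→ n7
  n6 = b.(0 | 0) | 0 has moves —b→ n8
  n7 = 0 | 0 | (0 + 0) has moves ·
  n8 = 0 | 0 | 0 has moves ·
Executing bb from P (initial set {m0}):
  [1] b ⇒ {m1, m2, m3}
  [2] b ⇒ {m4, m5, m6}
  ✓ P
Executing bb from Q (initial set {n0}):
  [1] b ⇒ {n2, n3}
  [2] b ⇒ ∅ (Q stuck)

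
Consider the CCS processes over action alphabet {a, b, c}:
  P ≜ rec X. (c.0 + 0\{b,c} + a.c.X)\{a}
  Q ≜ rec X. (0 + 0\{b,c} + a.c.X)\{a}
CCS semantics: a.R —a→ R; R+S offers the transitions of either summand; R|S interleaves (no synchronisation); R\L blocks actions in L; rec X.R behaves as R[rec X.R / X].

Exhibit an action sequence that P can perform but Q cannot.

Reachable graph of P (2 states):
  p0 = rec X. (c.0 + 0\{b,c} + a.c.X)\{a} ⊢ -c-> p1
  p1 = 0\{a} ⊢ stopped
Reachable graph of Q (1 states):
  q0 = rec X. (0 + 0\{b,c} + a.c.X)\{a} ⊢ stopped
Run σ = ⟨c⟩ on P: start {p0}
  step 1 (c): {p1}
  ✓ P
Run σ = ⟨c⟩ on Q: start {q0}
  step 1 (c): ∅  — Q cannot continue

c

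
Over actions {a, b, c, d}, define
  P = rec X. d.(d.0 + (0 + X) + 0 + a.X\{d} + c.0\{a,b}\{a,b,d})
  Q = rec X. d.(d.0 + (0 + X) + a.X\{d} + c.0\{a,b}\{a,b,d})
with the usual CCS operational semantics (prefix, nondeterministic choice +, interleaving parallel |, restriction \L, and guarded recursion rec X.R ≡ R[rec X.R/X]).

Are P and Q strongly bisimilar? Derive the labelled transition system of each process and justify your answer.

YES

P's transition system — 5 states:
  u0 = rec X. d.(d.0 + (0 + X) + 0 + a.X\{d} + c.0\{a,b}\{a,b,d}) | —d→ u1
  u1 = d.0 + (0 + (rec X. d.(d.0 + (0 + X) + 0 + a.X\{d} + c.0\{a,b}\{a,b,d}))) + 0 + a.(rec X. d.(d.0 + (0 + X) + 0 + a.X\{d} + c.0\{a,b}\{a,b,d}))\{d} + c.0\{a,b}\{a,b,d} | —a→ u2, —c→ u3, —d→ u1, —d→ u4
  u2 = (rec X. d.(d.0 + (0 + X) + 0 + a.X\{d} + c.0\{a,b}\{a,b,d}))\{d} | (no moves)
  u3 = 0\{a,b}\{a,b,d} | (no moves)
  u4 = 0 | (no moves)
Q's transition system — 5 states:
  v0 = rec X. d.(d.0 + (0 + X) + a.X\{d} + c.0\{a,b}\{a,b,d}) | —d→ v1
  v1 = d.0 + (0 + (rec X. d.(d.0 + (0 + X) + a.X\{d} + c.0\{a,b}\{a,b,d}))) + a.(rec X. d.(d.0 + (0 + X) + a.X\{d} + c.0\{a,b}\{a,b,d}))\{d} + c.0\{a,b}\{a,b,d} | —a→ v2, —c→ v3, —d→ v1, —d→ v4
  v2 = (rec X. d.(d.0 + (0 + X) + a.X\{d} + c.0\{a,b}\{a,b,d}))\{d} | (no moves)
  v3 = 0\{a,b}\{a,b,d} | (no moves)
  v4 = 0 | (no moves)
Coarsest stable partition (strong bisimilarity classes):
  B0 = {u0, v0}
  B1 = {u1, v1}
  B2 = {u2, u3, u4, v2, v3, v4}
u0 ∈ B0, v0 ∈ B0 → same block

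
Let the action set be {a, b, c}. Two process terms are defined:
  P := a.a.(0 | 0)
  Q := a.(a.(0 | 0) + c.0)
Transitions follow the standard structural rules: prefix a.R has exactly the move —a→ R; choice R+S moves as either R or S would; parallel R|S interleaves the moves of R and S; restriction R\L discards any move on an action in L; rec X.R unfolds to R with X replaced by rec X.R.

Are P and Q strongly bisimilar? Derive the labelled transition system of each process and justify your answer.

LTS(P): 3 reachable states
  m0 = a.a.(0 | 0) :: —a→ m1
  m1 = a.(0 | 0) :: —a→ m2
  m2 = 0 | 0 :: stopped
LTS(Q): 4 reachable states
  n0 = a.(a.(0 | 0) + c.0) :: —a→ n1
  n1 = a.(0 | 0) + c.0 :: —a→ n2, —c→ n3
  n2 = 0 | 0 :: stopped
  n3 = 0 :: stopped
Partition-refinement fixed point:
  B0 = {m0}
  B1 = {m1}
  B2 = {m2, n2, n3}
  B3 = {n0}
  B4 = {n1}
m0 ∈ B0, n0 ∈ B3 → different blocks

not bisimilar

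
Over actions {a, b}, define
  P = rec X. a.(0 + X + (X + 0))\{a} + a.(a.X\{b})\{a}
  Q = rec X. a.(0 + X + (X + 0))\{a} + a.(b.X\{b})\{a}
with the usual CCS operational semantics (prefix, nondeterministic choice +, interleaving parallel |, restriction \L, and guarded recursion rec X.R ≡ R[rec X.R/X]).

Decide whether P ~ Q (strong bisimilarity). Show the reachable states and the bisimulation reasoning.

not bisimilar

Reachable graph of P (3 states):
  m0 = rec X. a.(0 + X + (X + 0))\{a} + a.(a.X\{b})\{a} has moves -a-> m1, -a-> m2
  m1 = (0 + (rec X. a.(0 + X + (X + 0))\{a} + a.(a.X\{b})\{a}) + ((rec X. a.(0 + X + (X + 0))\{a} + a.(a.X\{b})\{a}) + 0))\{a} has moves stopped
  m2 = (a.(rec X. a.(0 + X + (X + 0))\{a} + a.(a.X\{b})\{a})\{b})\{a} has moves stopped
Reachable graph of Q (4 states):
  n0 = rec X. a.(0 + X + (X + 0))\{a} + a.(b.X\{b})\{a} has moves -a-> n1, -a-> n2
  n1 = (0 + (rec X. a.(0 + X + (X + 0))\{a} + a.(b.X\{b})\{a}) + ((rec X. a.(0 + X + (X + 0))\{a} + a.(b.X\{b})\{a}) + 0))\{a} has moves stopped
  n2 = (b.(rec X. a.(0 + X + (X + 0))\{a} + a.(b.X\{b})\{a})\{b})\{a} has moves -b-> n3
  n3 = (rec X. a.(0 + X + (X + 0))\{a} + a.(b.X\{b})\{a})\{b}\{a} has moves stopped
Bisimilarity quotient blocks:
  B0 = {m0}
  B1 = {m1, m2, n1, n3}
  B2 = {n0}
  B3 = {n2}
m0 ∈ B0, n0 ∈ B2 → different blocks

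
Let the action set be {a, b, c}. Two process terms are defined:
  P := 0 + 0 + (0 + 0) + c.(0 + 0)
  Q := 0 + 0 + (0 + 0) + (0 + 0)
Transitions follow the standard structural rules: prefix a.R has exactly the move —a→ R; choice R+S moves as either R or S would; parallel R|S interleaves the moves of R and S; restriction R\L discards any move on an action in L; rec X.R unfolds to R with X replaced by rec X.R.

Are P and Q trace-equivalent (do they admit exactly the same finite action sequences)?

trace-distinct — witness ⟨c⟩

P's transition system — 2 states:
  m0 = 0 + 0 + (0 + 0) + c.(0 + 0) has moves ··c··> m1
  m1 = 0 + 0 has moves stopped
Q's transition system — 1 states:
  n0 = 0 + 0 + (0 + 0) + (0 + 0) has moves stopped
Trace ⟨c⟩ through P, begin at {m0}:
  step 1 (c): {m1}
  ✓ P
Trace ⟨c⟩ through Q, begin at {n0}:
  step 1 (c): no successor for Q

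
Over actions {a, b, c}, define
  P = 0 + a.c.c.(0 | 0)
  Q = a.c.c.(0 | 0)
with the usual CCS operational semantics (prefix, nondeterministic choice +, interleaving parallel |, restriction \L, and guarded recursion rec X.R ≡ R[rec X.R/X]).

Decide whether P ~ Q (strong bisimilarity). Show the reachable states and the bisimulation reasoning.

Reachable graph of P (4 states):
  p0 = 0 + a.c.c.(0 | 0) → —a→ p1
  p1 = c.c.(0 | 0) → —c→ p2
  p2 = c.(0 | 0) → —c→ p3
  p3 = 0 | 0 → ∅
Reachable graph of Q (4 states):
  q0 = a.c.c.(0 | 0) → —a→ q1
  q1 = c.c.(0 | 0) → —c→ q2
  q2 = c.(0 | 0) → —c→ q3
  q3 = 0 | 0 → ∅
Coarsest stable partition (strong bisimilarity classes):
  B0 = {p0, q0}
  B1 = {p1, q1}
  B2 = {p2, q2}
  B3 = {p3, q3}
p0 ∈ B0, q0 ∈ B0 → same block

P ~ Q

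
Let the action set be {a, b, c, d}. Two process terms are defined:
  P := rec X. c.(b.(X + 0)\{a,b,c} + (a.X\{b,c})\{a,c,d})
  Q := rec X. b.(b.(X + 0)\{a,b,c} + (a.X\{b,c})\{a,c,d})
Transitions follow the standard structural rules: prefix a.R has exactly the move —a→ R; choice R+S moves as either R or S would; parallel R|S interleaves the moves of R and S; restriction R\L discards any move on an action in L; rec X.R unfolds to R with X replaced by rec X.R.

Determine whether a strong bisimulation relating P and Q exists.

NO

Reachable graph of P (3 states):
  u0 = rec X. c.(b.(X + 0)\{a,b,c} + (a.X\{b,c})\{a,c,d}) has moves —c→ u1
  u1 = b.((rec X. c.(b.(X + 0)\{a,b,c} + (a.X\{b,c})\{a,c,d})) + 0)\{a,b,c} + (a.(rec X. c.(b.(X + 0)\{a,b,c} + (a.X\{b,c})\{a,c,d}))\{b,c})\{a,c,d} has moves —b→ u2
  u2 = ((rec X. c.(b.(X + 0)\{a,b,c} + (a.X\{b,c})\{a,c,d})) + 0)\{a,b,c} has moves deadlocked
Reachable graph of Q (3 states):
  v0 = rec X. b.(b.(X + 0)\{a,b,c} + (a.X\{b,c})\{a,c,d}) has moves —b→ v1
  v1 = b.((rec X. b.(b.(X + 0)\{a,b,c} + (a.X\{b,c})\{a,c,d})) + 0)\{a,b,c} + (a.(rec X. b.(b.(X + 0)\{a,b,c} + (a.X\{b,c})\{a,c,d}))\{b,c})\{a,c,d} has moves —b→ v2
  v2 = ((rec X. b.(b.(X + 0)\{a,b,c} + (a.X\{b,c})\{a,c,d})) + 0)\{a,b,c} has moves deadlocked
Bisimilarity quotient blocks:
  B0 = {u0}
  B1 = {u1, v1}
  B2 = {u2, v2}
  B3 = {v0}
u0 ∈ B0, v0 ∈ B3 → different blocks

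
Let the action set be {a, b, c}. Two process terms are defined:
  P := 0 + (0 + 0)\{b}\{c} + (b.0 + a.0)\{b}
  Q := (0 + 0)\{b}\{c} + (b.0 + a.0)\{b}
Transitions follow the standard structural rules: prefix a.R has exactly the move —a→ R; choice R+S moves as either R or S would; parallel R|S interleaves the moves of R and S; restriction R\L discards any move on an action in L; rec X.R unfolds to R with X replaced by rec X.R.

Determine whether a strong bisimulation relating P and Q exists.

P's transition system — 2 states:
  u0 = 0 + (0 + 0)\{b}\{c} + (b.0 + a.0)\{b} has moves ··a··> u1
  u1 = 0\{b} has moves ·
Q's transition system — 2 states:
  v0 = (0 + 0)\{b}\{c} + (b.0 + a.0)\{b} has moves ··a··> v1
  v1 = 0\{b} has moves ·
Partition-refinement fixed point:
  B0 = {u0, v0}
  B1 = {u1, v1}
u0 ∈ B0, v0 ∈ B0 → same block

P ~ Q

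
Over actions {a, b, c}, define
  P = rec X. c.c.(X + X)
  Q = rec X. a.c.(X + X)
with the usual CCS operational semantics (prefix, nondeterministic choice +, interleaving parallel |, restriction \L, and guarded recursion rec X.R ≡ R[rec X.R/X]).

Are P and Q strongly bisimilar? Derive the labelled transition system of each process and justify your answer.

not bisimilar

P's transition system — 3 states:
  m0 = rec X. c.c.(X + X) :: -c-> m1
  m1 = c.((rec X. c.c.(X + X)) + (rec X. c.c.(X + X))) :: -c-> m2
  m2 = (rec X. c.c.(X + X)) + (rec X. c.c.(X + X)) :: -c-> m1
Q's transition system — 3 states:
  n0 = rec X. a.c.(X + X) :: -a-> n1
  n1 = c.((rec X. a.c.(X + X)) + (rec X. a.c.(X + X))) :: -c-> n2
  n2 = (rec X. a.c.(X + X)) + (rec X. a.c.(X + X)) :: -a-> n1
Partition-refinement fixed point:
  B0 = {m0, m1, m2}
  B1 = {n0, n2}
  B2 = {n1}
m0 ∈ B0, n0 ∈ B1 → different blocks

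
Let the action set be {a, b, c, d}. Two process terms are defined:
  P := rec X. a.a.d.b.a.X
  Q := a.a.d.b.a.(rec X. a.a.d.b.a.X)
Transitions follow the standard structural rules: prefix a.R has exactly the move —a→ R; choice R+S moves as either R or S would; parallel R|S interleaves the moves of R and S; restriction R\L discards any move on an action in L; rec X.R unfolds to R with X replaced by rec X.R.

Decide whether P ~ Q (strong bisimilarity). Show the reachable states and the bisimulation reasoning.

LTS(P): 5 reachable states
  p0 = rec X. a.a.d.b.a.X :: ··a··> p1
  p1 = a.d.b.a.(rec X. a.a.d.b.a.X) :: ··a··> p2
  p2 = d.b.a.(rec X. a.a.d.b.a.X) :: ··d··> p3
  p3 = b.a.(rec X. a.a.d.b.a.X) :: ··b··> p4
  p4 = a.(rec X. a.a.d.b.a.X) :: ··a··> p0
LTS(Q): 6 reachable states
  q0 = a.a.d.b.a.(rec X. a.a.d.b.a.X) :: ··a··> q1
  q1 = a.d.b.a.(rec X. a.a.d.b.a.X) :: ··a··> q2
  q2 = d.b.a.(rec X. a.a.d.b.a.X) :: ··d··> q3
  q3 = b.a.(rec X. a.a.d.b.a.X) :: ··b··> q4
  q4 = a.(rec X. a.a.d.b.a.X) :: ··a··> q5
  q5 = rec X. a.a.d.b.a.X :: ··a··> q1
Bisimilarity quotient blocks:
  B0 = {p0, q0, q5}
  B1 = {p1, q1}
  B2 = {p2, q2}
  B3 = {p3, q3}
  B4 = {p4, q4}
p0 ∈ B0, q0 ∈ B0 → same block

P ~ Q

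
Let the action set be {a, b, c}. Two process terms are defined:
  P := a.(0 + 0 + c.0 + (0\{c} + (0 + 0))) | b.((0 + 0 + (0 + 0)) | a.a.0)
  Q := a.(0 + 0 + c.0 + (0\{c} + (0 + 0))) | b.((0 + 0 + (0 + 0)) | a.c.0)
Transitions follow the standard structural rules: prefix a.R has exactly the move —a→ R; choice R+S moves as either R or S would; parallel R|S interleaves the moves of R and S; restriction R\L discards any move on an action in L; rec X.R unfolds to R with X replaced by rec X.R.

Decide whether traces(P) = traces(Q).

Reachable graph of P (12 states):
  m0 = a.(0 + 0 + c.0 + (0\{c} + (0 + 0))) | b.((0 + 0 + (0 + 0)) | a.a.0) :: -a-> m1, -b-> m2
  m1 = (0 + 0 + c.0 + (0\{c} + (0 + 0))) | b.((0 + 0 + (0 + 0)) | a.a.0) :: -b-> m3, -c-> m4
  m2 = a.(0 + 0 + c.0 + (0\{c} + (0 + 0))) | ((0 + 0 + (0 + 0)) | a.a.0) :: -a-> m3, -a-> m5
  m3 = (0 + 0 + c.0 + (0\{c} + (0 + 0))) | ((0 + 0 + (0 + 0)) | a.a.0) :: -a-> m6, -c-> m7
  m4 = 0 | b.((0 + 0 + (0 + 0)) | a.a.0) :: -b-> m7
  m5 = a.(0 + 0 + c.0 + (0\{c} + (0 + 0))) | ((0 + 0 + (0 + 0)) | a.0) :: -a-> m6, -a-> m8
  m6 = (0 + 0 + c.0 + (0\{c} + (0 + 0))) | ((0 + 0 + (0 + 0)) | a.0) :: -a-> m9, -c-> m10
  m7 = 0 | ((0 + 0 + (0 + 0)) | a.a.0) :: -a-> m10
  m8 = a.(0 + 0 + c.0 + (0\{c} + (0 + 0))) | ((0 + 0 + (0 + 0)) | 0) :: -a-> m9
  m9 = (0 + 0 + c.0 + (0\{c} + (0 + 0))) | ((0 + 0 + (0 + 0)) | 0) :: -c-> m11
  m10 = 0 | ((0 + 0 + (0 + 0)) | a.0) :: -a-> m11
  m11 = 0 | ((0 + 0 + (0 + 0)) | 0) :: ∅
Reachable graph of Q (12 states):
  n0 = a.(0 + 0 + c.0 + (0\{c} + (0 + 0))) | b.((0 + 0 + (0 + 0)) | a.c.0) :: -a-> n1, -b-> n2
  n1 = (0 + 0 + c.0 + (0\{c} + (0 + 0))) | b.((0 + 0 + (0 + 0)) | a.c.0) :: -b-> n3, -c-> n4
  n2 = a.(0 + 0 + c.0 + (0\{c} + (0 + 0))) | ((0 + 0 + (0 + 0)) | a.c.0) :: -a-> n3, -a-> n5
  n3 = (0 + 0 + c.0 + (0\{c} + (0 + 0))) | ((0 + 0 + (0 + 0)) | a.c.0) :: -a-> n6, -c-> n7
  n4 = 0 | b.((0 + 0 + (0 + 0)) | a.c.0) :: -b-> n7
  n5 = a.(0 + 0 + c.0 + (0\{c} + (0 + 0))) | ((0 + 0 + (0 + 0)) | c.0) :: -a-> n6, -c-> n8
  n6 = (0 + 0 + c.0 + (0\{c} + (0 + 0))) | ((0 + 0 + (0 + 0)) | c.0) :: -c-> n10, -c-> n9
  n7 = 0 | ((0 + 0 + (0 + 0)) | a.c.0) :: -a-> n10
  n8 = a.(0 + 0 + c.0 + (0\{c} + (0 + 0))) | ((0 + 0 + (0 + 0)) | 0) :: -a-> n9
  n9 = (0 + 0 + c.0 + (0\{c} + (0 + 0))) | ((0 + 0 + (0 + 0)) | 0) :: -c-> n11
  n10 = 0 | ((0 + 0 + (0 + 0)) | c.0) :: -c-> n11
  n11 = 0 | ((0 + 0 + (0 + 0)) | 0) :: ∅
Executing abaa from P (initial set {m0}):
  [1] a ⇒ {m1}
  [2] b ⇒ {m3}
  [3] a ⇒ {m6}
  [4] a ⇒ {m9}
  ✓ P
Executing abaa from Q (initial set {n0}):
  [1] a ⇒ {n1}
  [2] b ⇒ {n3}
  [3] a ⇒ {n6}
  [4] a ⇒ ∅  — Q cannot continue

traces(P) ≠ traces(Q) — witness ⟨abaa⟩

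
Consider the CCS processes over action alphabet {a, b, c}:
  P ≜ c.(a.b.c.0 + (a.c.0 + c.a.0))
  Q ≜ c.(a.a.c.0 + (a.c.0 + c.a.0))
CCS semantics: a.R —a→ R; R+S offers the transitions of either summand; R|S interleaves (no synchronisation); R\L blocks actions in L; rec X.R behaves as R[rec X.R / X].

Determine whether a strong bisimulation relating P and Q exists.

LTS(P): 6 reachable states
  u0 = c.(a.b.c.0 + (a.c.0 + c.a.0)) → —c→ u1
  u1 = a.b.c.0 + (a.c.0 + c.a.0) → —a→ u2, —a→ u3, —c→ u4
  u2 = b.c.0 → —b→ u3
  u3 = c.0 → —c→ u5
  u4 = a.0 → —a→ u5
  u5 = 0 → ·
LTS(Q): 6 reachable states
  v0 = c.(a.a.c.0 + (a.c.0 + c.a.0)) → —c→ v1
  v1 = a.a.c.0 + (a.c.0 + c.a.0) → —a→ v2, —a→ v3, —c→ v4
  v2 = a.c.0 → —a→ v3
  v3 = c.0 → —c→ v5
  v4 = a.0 → —a→ v5
  v5 = 0 → ·
Partition-refinement fixed point:
  B0 = {u0}
  B1 = {u1}
  B2 = {u4, v4}
  B3 = {u5, v5}
  B4 = {u2}
  B5 = {u3, v3}
  B6 = {v0}
  B7 = {v1}
  B8 = {v2}
u0 ∈ B0, v0 ∈ B6 → different blocks

P ≁ Q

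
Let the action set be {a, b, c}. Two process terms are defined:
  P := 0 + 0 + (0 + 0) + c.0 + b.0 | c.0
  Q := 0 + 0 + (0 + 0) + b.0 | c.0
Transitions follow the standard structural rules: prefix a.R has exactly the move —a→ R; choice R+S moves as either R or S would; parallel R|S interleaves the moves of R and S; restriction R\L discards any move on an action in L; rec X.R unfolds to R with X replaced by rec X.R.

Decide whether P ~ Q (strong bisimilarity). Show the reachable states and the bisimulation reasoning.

LTS(P): 5 reachable states
  m0 = 0 + 0 + (0 + 0) + c.0 + b.0 | c.0 ⊢ ··b··> m1, ··c··> m2, ··c··> m3
  m1 = 0 | c.0 ⊢ ··c··> m4
  m2 = 0 ⊢ ·
  m3 = b.0 | 0 ⊢ ··b··> m4
  m4 = 0 | 0 ⊢ ·
LTS(Q): 4 reachable states
  n0 = 0 + 0 + (0 + 0) + b.0 | c.0 ⊢ ··b··> n1, ··c··> n2
  n1 = 0 | c.0 ⊢ ··c··> n3
  n2 = b.0 | 0 ⊢ ··b··> n3
  n3 = 0 | 0 ⊢ ·
Coarsest stable partition (strong bisimilarity classes):
  B0 = {m0}
  B1 = {m1, n1}
  B2 = {m2, m4, n3}
  B3 = {m3, n2}
  B4 = {n0}
m0 ∈ B0, n0 ∈ B4 → different blocks

not bisimilar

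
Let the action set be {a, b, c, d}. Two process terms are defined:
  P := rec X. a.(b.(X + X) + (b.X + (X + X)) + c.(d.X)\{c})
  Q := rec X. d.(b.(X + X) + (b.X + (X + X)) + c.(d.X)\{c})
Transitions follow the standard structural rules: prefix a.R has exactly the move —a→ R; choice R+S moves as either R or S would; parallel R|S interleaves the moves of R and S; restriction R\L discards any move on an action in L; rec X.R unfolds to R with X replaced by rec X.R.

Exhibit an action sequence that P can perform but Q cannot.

P's transition system — 7 states:
  m0 = rec X. a.(b.(X + X) + (b.X + (X + X)) + c.(d.X)\{c}) → ··a··> m1
  m1 = b.((rec X. a.(b.(X + X) + (b.X + (X + X)) + c.(d.X)\{c})) + (rec X. a.(b.(X + X) + (b.X + (X + X)) + c.(d.X)\{c}))) + (b.(rec X. a.(b.(X + X) + (b.X + (X + X)) + c.(d.X)\{c})) + ((rec X. a.(b.(X + X) + (b.X + (X + X)) + c.(d.X)\{c})) + (rec X. a.(b.(X + X) + (b.X + (X + X)) + c.(d.X)\{c})))) + c.(d.(rec X. a.(b.(X + X) + (b.X + (X + X)) + c.(d.X)\{c})))\{c} → ··a··> m1, ··b··> m0, ··b··> m2, ··c··> m3
  m2 = (rec X. a.(b.(X + X) + (b.X + (X + X)) + c.(d.X)\{c})) + (rec X. a.(b.(X + X) + (b.X + (X + X)) + c.(d.X)\{c})) → ··a··> m1
  m3 = (d.(rec X. a.(b.(X + X) + (b.X + (X + X)) + c.(d.X)\{c})))\{c} → ··d··> m4
  m4 = (rec X. a.(b.(X + X) + (b.X + (X + X)) + c.(d.X)\{c}))\{c} → ··a··> m5
  m5 = (b.((rec X. a.(b.(X + X) + (b.X + (X + X)) + c.(d.X)\{c})) + (rec X. a.(b.(X + X) + (b.X + (X + X)) + c.(d.X)\{c}))) + (b.(rec X. a.(b.(X + X) + (b.X + (X + X)) + c.(d.X)\{c})) + ((rec X. a.(b.(X + X) + (b.X + (X + X)) + c.(d.X)\{c})) + (rec X. a.(b.(X + X) + (b.X + (X + X)) + c.(d.X)\{c})))) + c.(d.(rec X. a.(b.(X + X) + (b.X + (X + X)) + c.(d.X)\{c})))\{c})\{c} → ··a··> m5, ··b··> m4, ··b··> m6
  m6 = ((rec X. a.(b.(X + X) + (b.X + (X + X)) + c.(d.X)\{c})) + (rec X. a.(b.(X + X) + (b.X + (X + X)) + c.(d.X)\{c})))\{c} → ··a··> m5
Q's transition system — 7 states:
  n0 = rec X. d.(b.(X + X) + (b.X + (X + X)) + c.(d.X)\{c}) → ··d··> n1
  n1 = b.((rec X. d.(b.(X + X) + (b.X + (X + X)) + c.(d.X)\{c})) + (rec X. d.(b.(X + X) + (b.X + (X + X)) + c.(d.X)\{c}))) + (b.(rec X. d.(b.(X + X) + (b.X + (X + X)) + c.(d.X)\{c})) + ((rec X. d.(b.(X + X) + (b.X + (X + X)) + c.(d.X)\{c})) + (rec X. d.(b.(X + X) + (b.X + (X + X)) + c.(d.X)\{c})))) + c.(d.(rec X. d.(b.(X + X) + (b.X + (X + X)) + c.(d.X)\{c})))\{c} → ··b··> n0, ··b··> n2, ··c··> n3, ··d··> n1
  n2 = (rec X. d.(b.(X + X) + (b.X + (X + X)) + c.(d.X)\{c})) + (rec X. d.(b.(X + X) + (b.X + (X + X)) + c.(d.X)\{c})) → ··d··> n1
  n3 = (d.(rec X. d.(b.(X + X) + (b.X + (X + X)) + c.(d.X)\{c})))\{c} → ··d··> n4
  n4 = (rec X. d.(b.(X + X) + (b.X + (X + X)) + c.(d.X)\{c}))\{c} → ··d··> n5
  n5 = (b.((rec X. d.(b.(X + X) + (b.X + (X + X)) + c.(d.X)\{c})) + (rec X. d.(b.(X + X) + (b.X + (X + X)) + c.(d.X)\{c}))) + (b.(rec X. d.(b.(X + X) + (b.X + (X + X)) + c.(d.X)\{c})) + ((rec X. d.(b.(X + X) + (b.X + (X + X)) + c.(d.X)\{c})) + (rec X. d.(b.(X + X) + (b.X + (X + X)) + c.(d.X)\{c})))) + c.(d.(rec X. d.(b.(X + X) + (b.X + (X + X)) + c.(d.X)\{c})))\{c})\{c} → ··b··> n4, ··b··> n6, ··d··> n5
  n6 = ((rec X. d.(b.(X + X) + (b.X + (X + X)) + c.(d.X)\{c})) + (rec X. d.(b.(X + X) + (b.X + (X + X)) + c.(d.X)\{c})))\{c} → ··d··> n5
Run σ = ⟨a⟩ on P: start {m0}
  step 1 (a): {m1}
  P completes σ.
Run σ = ⟨a⟩ on Q: start {n0}
  step 1 (a): no successor for Q

a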